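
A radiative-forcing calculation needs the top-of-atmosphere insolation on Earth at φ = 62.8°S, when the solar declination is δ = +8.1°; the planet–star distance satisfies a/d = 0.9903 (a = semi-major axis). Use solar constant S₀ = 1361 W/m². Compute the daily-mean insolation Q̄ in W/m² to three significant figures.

Q̄ ≈ 116 W/m²

cos H₀ = −tan(-62.8°) tan(+8.100°) = 0.2769, H₀ = 1.2902 rad.
Bracket: H₀ sin φ sin δ + cos φ cos δ sin H₀ = 1.2902×-0.88942×0.14090 + 0.45710×0.99002×0.96089 = -0.161687 + 0.434839 = 0.273152.
Inverse-square distance factor (a/d)² = 0.9903² = 0.980694.
Q̄ = (S₀/π) × 0.980694 × [bracket] = (1361/π) × 0.980694 × 0.273152 = 116.1 W/m².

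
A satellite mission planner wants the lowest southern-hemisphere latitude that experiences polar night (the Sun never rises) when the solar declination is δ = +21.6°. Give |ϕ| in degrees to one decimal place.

Polar night requires cos h₀ = −tan ϕ tan δ ≥ 1, i.e. tan ϕ tan δ ≤ −1.
The boundary is |tan ϕ| · |tan δ| = 1, so |ϕ| = 90° − |δ| = 90° − 21.6° = 68.4° in the southern hemisphere.

|ϕ| = 68.4°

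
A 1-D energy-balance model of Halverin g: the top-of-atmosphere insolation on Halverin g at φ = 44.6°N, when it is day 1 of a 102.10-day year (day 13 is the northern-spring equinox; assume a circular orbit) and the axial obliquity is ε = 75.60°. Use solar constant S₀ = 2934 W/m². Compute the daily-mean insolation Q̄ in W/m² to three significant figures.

Solar longitude: λ_s = 360° × (1 − 13)/102.10 = -42.311°, i.e. -42.311° + 360° = 317.689°.
sin δ = sin 75.60° × sin 317.689° = -0.65201, so δ = -40.693°.
cos H₀ = −tan(+44.6°) tan(-40.693°) = 0.8480, H₀ = 0.5586 rad.
Bracket: H₀ sin φ sin δ + cos φ cos δ sin H₀ = 0.5586×0.70215×-0.65201 + 0.71203×0.75821×0.52998 = -0.255732 + 0.286119 = 0.030387.
Q̄ = (S₀/π) × [bracket] = (2934/π) × 0.030387 = 28.38 W/m².

Q̄ ≈ 28.4 W/m²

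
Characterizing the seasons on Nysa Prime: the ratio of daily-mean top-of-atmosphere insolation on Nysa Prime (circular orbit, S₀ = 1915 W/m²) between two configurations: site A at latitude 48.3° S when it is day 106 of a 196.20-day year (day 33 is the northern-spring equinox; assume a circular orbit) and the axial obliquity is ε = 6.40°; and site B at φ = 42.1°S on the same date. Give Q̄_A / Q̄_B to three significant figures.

— Configuration A (φ=-48.3°):
Solar longitude: λ_s = 360° × (106 − 33)/196.20 = 133.945°.
sin δ = sin 6.40° × sin 133.945° = 0.08026, so δ = +4.603°.
cos H₀ = −tan(-48.3°) tan(+4.603°) = 0.0904, H₀ = 1.4803 rad.
Bracket: H₀ sin φ sin δ + cos φ cos δ sin H₀ = 1.4803×-0.74664×0.08026 + 0.66523×0.99677×0.99591 = -0.088707 + 0.660369 = 0.571662.
Q̄ = (S₀/π) × [bracket] = (1915/π) × 0.571662 = 348.46 W/m².
— Configuration B (φ=-42.1°):
cos H₀ = −tan(-42.1°) tan(+4.603°) = 0.0728, H₀ = 1.4980 rad.
Bracket: H₀ sin φ sin δ + cos φ cos δ sin H₀ = 1.4980×-0.67043×0.08026 + 0.74198×0.99677×0.99735 = -0.080605 + 0.737624 = 0.657019.
Q̄ = (S₀/π) × [bracket] = (1915/π) × 0.657019 = 400.49 W/m².
Ratio Q̄_A / Q̄_B = 348.46 / 400.49 = 0.8701.

Q̄_A / Q̄_B ≈ 0.870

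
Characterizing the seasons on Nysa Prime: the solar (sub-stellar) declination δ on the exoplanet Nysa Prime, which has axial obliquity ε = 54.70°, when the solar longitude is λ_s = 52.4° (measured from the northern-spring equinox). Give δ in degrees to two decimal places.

δ = +40.29°

sin δ = sin ε · sin λ_s = sin 54.70° × sin 52.4° = 0.646617.
δ = arcsin(0.646617) = +40.29°.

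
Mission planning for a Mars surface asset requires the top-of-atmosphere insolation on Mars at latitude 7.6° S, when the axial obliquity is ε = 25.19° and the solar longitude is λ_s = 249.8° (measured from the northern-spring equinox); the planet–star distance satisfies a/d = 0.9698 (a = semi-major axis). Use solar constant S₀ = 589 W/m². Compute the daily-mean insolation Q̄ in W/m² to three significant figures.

Solar declination: sin δ = sin ε · sin λ_s = sin 25.19° × sin 249.8° = -0.39944, so δ = -23.543°.
cos H₀ = −tan(-7.6°) tan(-23.543°) = -0.0581, H₀ = 1.6290 rad.
Bracket: H₀ sin φ sin δ + cos φ cos δ sin H₀ = 1.6290×-0.13226×-0.39944 + 0.99122×0.91676×0.99831 = 0.086060 + 0.907175 = 0.993235.
Inverse-square distance factor (a/d)² = 0.9698² = 0.940512.
Q̄ = (S₀/π) × 0.940512 × [bracket] = (589/π) × 0.940512 × 0.993235 = 175.1 W/m².

Q̄ ≈ 175 W/m²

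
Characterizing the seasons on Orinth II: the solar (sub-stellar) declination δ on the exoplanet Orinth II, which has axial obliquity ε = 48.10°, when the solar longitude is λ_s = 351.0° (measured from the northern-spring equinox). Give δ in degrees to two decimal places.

δ = -6.69°

sin δ = sin ε · sin λ_s = sin 48.10° × sin 351.0° = -0.116436.
δ = arcsin(-0.116436) = -6.69°.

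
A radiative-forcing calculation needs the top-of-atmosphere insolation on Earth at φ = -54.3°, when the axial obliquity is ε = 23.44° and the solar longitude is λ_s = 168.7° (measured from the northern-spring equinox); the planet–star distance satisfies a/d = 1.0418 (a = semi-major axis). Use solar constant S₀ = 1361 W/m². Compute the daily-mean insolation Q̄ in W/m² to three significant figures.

Q̄ ≈ 228 W/m²

Solar declination: sin δ = sin ε · sin λ_s = sin 23.44° × sin 168.7° = 0.07795, so δ = +4.470°.
cos H₀ = −tan(-54.3°) tan(+4.470°) = 0.1088, H₀ = 1.4618 rad.
Bracket: H₀ sin φ sin δ + cos φ cos δ sin H₀ = 1.4618×-0.81208×0.07795 + 0.58354×0.99696×0.99406 = -0.092534 + 0.578310 = 0.485776.
Inverse-square distance factor (a/d)² = 1.0418² = 1.085347.
Q̄ = (S₀/π) × 1.085347 × [bracket] = (1361/π) × 1.085347 × 0.485776 = 228.4 W/m².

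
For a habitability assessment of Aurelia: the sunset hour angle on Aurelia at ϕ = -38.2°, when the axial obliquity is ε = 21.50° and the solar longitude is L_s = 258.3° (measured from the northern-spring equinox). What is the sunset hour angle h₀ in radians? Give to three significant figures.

Solar declination: sin δ = sin ε · sin L_s = sin 21.50° × sin 258.3° = -0.35889, so δ = -21.032°.
cos h₀ = −tan ϕ · tan δ = −tan(-38.2°) × tan(-21.032°) = -0.3026, so h₀ = 1.8782 rad = 107.61°.

h₀ = 1.88 rad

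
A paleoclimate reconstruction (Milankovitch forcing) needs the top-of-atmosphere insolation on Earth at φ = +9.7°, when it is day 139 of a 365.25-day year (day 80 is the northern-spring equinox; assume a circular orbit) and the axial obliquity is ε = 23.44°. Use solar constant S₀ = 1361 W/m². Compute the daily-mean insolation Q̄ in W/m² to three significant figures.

Solar longitude: λ_s = 360° × (139 − 80)/365.25 = 58.152°.
sin δ = sin 23.44° × sin 58.152° = 0.33790, so δ = +19.749°.
cos H₀ = −tan(+9.7°) tan(+19.749°) = -0.0614, H₀ = 1.6322 rad.
Bracket: H₀ sin φ sin δ + cos φ cos δ sin H₀ = 1.6322×0.16849×0.33790 + 0.98570×0.94118×0.99812 = 0.092926 + 0.925977 = 1.018903.
Q̄ = (S₀/π) × [bracket] = (1361/π) × 1.018903 = 441.4 W/m².

Q̄ ≈ 441 W/m²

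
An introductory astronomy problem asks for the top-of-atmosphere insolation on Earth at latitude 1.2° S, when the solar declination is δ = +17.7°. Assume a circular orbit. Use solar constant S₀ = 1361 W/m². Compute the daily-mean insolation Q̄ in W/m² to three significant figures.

cos H₀ = −tan(-1.2°) tan(+17.700°) = 0.0067, H₀ = 1.5641 rad.
Bracket: H₀ sin φ sin δ + cos φ cos δ sin H₀ = 1.5641×-0.02094×0.30403 + 0.99978×0.95266×0.99998 = -0.009958 + 0.952431 = 0.942473.
Q̄ = (S₀/π) × [bracket] = (1361/π) × 0.942473 = 408.3 W/m².

Q̄ ≈ 408 W/m²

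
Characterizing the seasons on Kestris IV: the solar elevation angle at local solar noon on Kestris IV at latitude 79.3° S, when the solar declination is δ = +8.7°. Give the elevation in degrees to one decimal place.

2.0°

At local noon the hour angle is zero, so the zenith angle equals |φ − δ| = |-79.3° − (+8.700°)| = 88.000°.
Elevation = 90° − 88.000° = 2.0°.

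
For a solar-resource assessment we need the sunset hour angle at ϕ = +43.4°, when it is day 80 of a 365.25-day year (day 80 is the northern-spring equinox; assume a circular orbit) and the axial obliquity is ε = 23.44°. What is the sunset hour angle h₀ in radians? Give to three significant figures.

Solar longitude: L_s = 360° × (80 − 80)/365.25 = 0.000°.
sin δ = sin 23.44° × sin 0.000° = 0.00000, so δ = +0.000°.
cos h₀ = −tan ϕ · tan δ = −tan(+43.4°) × tan(+0.000°) = -0.0000, so h₀ = 1.5708 rad = 90.00°.

h₀ = 1.57 rad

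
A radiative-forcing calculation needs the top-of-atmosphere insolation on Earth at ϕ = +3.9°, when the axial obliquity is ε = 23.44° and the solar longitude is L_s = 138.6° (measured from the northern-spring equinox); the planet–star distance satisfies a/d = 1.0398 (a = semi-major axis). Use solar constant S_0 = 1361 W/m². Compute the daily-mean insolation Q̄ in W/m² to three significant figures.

Solar declination: sin δ = sin ε · sin L_s = sin 23.44° × sin 138.6° = 0.26306, so δ = +15.252°.
cos h₀ = −tan(+3.9°) tan(+15.252°) = -0.0186, h₀ = 1.5894 rad.
Bracket: h₀ sin ϕ sin δ + cos ϕ cos δ sin h₀ = 1.5894×0.06802×0.26306 + 0.99768×0.96478×0.99983 = 0.028440 + 0.962378 = 0.990818.
Inverse-square distance factor (a/d)² = 1.0398² = 1.081184.
Q̄ = (S_0/π) × 1.081184 × [bracket] = (1361/π) × 1.081184 × 0.990818 = 464.1 W/m².

Q̄ ≈ 464 W/m²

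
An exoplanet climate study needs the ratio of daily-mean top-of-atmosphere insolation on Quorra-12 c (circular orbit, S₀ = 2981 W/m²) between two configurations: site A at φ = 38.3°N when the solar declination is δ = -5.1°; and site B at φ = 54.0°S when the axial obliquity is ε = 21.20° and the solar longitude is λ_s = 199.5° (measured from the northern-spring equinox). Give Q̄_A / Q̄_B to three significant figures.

— Configuration A (φ=+38.3°):
cos H₀ = −tan(+38.3°) tan(-5.100°) = 0.0705, H₀ = 1.5003 rad.
Bracket: H₀ sin φ sin δ + cos φ cos δ sin H₀ = 1.5003×0.61978×-0.08889 + 0.78478×0.99604×0.99751 = -0.082655 + 0.779726 = 0.697071.
Q̄ = (S₀/π) × [bracket] = (2981/π) × 0.697071 = 661.44 W/m².
— Configuration B (φ=-54.0°):
Solar declination: sin δ = sin ε · sin λ_s = sin 21.20° × sin 199.5° = -0.12071, so δ = -6.933°.
cos H₀ = −tan(-54.0°) tan(-6.933°) = -0.1674, H₀ = 1.7390 rad.
Bracket: H₀ sin φ sin δ + cos φ cos δ sin H₀ = 1.7390×-0.80902×-0.12071 + 0.58779×0.99269×0.98589 = 0.169825 + 0.575260 = 0.745085.
Q̄ = (S₀/π) × [bracket] = (2981/π) × 0.745085 = 707.00 W/m².
Ratio Q̄_A / Q̄_B = 661.44 / 707.00 = 0.9356.

Q̄_A / Q̄_B ≈ 0.936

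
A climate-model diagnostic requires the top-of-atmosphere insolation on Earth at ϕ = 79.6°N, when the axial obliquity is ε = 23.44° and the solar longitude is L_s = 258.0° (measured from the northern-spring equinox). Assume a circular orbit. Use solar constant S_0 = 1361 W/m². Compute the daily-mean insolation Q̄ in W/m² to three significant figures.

Q̄ ≈ 0.00 W/m²

Solar declination: sin δ = sin ε · sin L_s = sin 23.44° × sin 258.0° = -0.38910, so δ = -22.898°.
cos h₀ = −tan(+79.6°) tan(-22.898°) = 2.3014 ≥ 1 ⇒ polar night, h₀ = 0 and Q̄ = 0.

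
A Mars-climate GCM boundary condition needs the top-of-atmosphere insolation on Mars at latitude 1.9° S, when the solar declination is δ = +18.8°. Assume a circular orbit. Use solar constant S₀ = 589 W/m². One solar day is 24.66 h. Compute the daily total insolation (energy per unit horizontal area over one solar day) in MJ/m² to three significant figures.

15.5 MJ/m²

cos H₀ = −tan(-1.9°) tan(+18.800°) = 0.0113, H₀ = 1.5595 rad.
Bracket: H₀ sin φ sin δ + cos φ cos δ sin H₀ = 1.5595×-0.03316×0.32227 + 0.99945×0.94665×0.99994 = -0.016666 + 0.946073 = 0.929407.
Q̄ = (S₀/π) × [bracket] = (589/π) × 0.929407 = 174.25 W/m².
Daily total = Q̄ × 24.66 h × 3600 s/h = 174.25 × 24.66 × 3600 / 10⁶ = 15.47 MJ/m².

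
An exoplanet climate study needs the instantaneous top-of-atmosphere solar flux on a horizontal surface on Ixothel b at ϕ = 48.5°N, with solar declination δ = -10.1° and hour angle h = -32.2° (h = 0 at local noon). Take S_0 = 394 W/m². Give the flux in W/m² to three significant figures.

166 W/m²

cos θ_z = sin ϕ sin δ + cos ϕ cos δ cos h = -0.131342 + 0.552015 = 0.420673.
Flux = S_0 · cos θ_z = 394 × 0.420673 = 165.7 W/m².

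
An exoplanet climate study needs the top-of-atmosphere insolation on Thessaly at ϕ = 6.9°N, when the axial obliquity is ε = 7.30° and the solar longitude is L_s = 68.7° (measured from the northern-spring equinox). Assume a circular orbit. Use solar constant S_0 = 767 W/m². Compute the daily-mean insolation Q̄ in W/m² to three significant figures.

Solar declination: sin δ = sin ε · sin L_s = sin 7.30° × sin 68.7° = 0.11838, so δ = +6.799°.
cos h₀ = −tan(+6.9°) tan(+6.799°) = -0.0144, h₀ = 1.5852 rad.
Bracket: h₀ sin ϕ sin δ + cos ϕ cos δ sin h₀ = 1.5852×0.12014×0.11838 + 0.99276×0.99297×0.99990 = 0.022545 + 0.985682 = 1.008227.
Q̄ = (S_0/π) × [bracket] = (767/π) × 1.008227 = 246.2 W/m².

Q̄ ≈ 246 W/m²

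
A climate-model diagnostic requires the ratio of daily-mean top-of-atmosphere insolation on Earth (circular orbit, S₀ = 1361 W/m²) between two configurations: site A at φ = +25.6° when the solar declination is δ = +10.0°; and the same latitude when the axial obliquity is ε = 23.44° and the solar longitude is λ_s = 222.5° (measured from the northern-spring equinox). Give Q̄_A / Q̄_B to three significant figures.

Q̄_A / Q̄_B ≈ 1.45

— Configuration A (φ=+25.6°):
cos H₀ = −tan(+25.6°) tan(+10.000°) = -0.0845, H₀ = 1.6554 rad.
Bracket: H₀ sin φ sin δ + cos φ cos δ sin H₀ = 1.6554×0.43209×0.17365 + 0.90183×0.98481×0.99643 = 0.124209 + 0.884961 = 1.009170.
Q̄ = (S₀/π) × [bracket] = (1361/π) × 1.009170 = 437.19 W/m².
— Configuration B (φ=+25.6°):
Solar declination: sin δ = sin ε · sin λ_s = sin 23.44° × sin 222.5° = -0.26874, so δ = -15.589°.
cos H₀ = −tan(+25.6°) tan(-15.589°) = 0.1337, H₀ = 1.4367 rad.
Bracket: H₀ sin φ sin δ + cos φ cos δ sin H₀ = 1.4367×0.43209×-0.26874 + 0.90183×0.96321×0.99102 = -0.166829 + 0.860851 = 0.694022.
Q̄ = (S₀/π) × [bracket] = (1361/π) × 0.694022 = 300.66 W/m².
Ratio Q̄_A / Q̄_B = 437.19 / 300.66 = 1.454.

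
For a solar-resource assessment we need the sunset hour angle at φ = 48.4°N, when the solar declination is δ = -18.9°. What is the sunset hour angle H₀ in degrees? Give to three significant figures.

H₀ = 67.3°

cos H₀ = −tan φ · tan δ = −tan(+48.4°) × tan(-18.900°) = 0.3856, so H₀ = 1.1749 rad = 67.32°.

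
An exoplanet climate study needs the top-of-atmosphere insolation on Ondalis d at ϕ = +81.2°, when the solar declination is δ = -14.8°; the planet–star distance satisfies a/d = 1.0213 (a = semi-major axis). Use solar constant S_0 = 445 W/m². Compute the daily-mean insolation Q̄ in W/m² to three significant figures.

cos h₀ = −tan(+81.2°) tan(-14.800°) = 1.7067 ≥ 1 ⇒ polar night, h₀ = 0 and Q̄ = 0.
Inverse-square distance factor (a/d)² = 1.0213² = 1.043054.

Q̄ ≈ 0.00 W/m²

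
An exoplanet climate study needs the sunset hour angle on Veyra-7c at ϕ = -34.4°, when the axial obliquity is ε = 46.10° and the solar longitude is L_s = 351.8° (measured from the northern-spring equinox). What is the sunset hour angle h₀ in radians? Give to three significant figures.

Solar declination: sin δ = sin ε · sin L_s = sin 46.10° × sin 351.8° = -0.10277, so δ = -5.899°.
cos h₀ = −tan ϕ · tan δ = −tan(-34.4°) × tan(-5.899°) = -0.0707, so h₀ = 1.6416 rad = 94.06°.

h₀ = 1.64 rad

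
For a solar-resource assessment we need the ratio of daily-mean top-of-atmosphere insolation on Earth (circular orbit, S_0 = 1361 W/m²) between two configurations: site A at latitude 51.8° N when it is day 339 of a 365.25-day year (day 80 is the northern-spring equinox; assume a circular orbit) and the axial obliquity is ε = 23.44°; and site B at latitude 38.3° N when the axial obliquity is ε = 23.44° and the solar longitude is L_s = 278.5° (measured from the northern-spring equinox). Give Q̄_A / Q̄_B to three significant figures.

Q̄_A / Q̄_B ≈ 0.468

— Configuration A (ϕ=+51.8°):
Solar longitude: L_s = 360° × (339 − 80)/365.25 = 255.277°.
sin δ = sin 23.44° × sin 255.277° = -0.38473, so δ = -22.627°.
cos h₀ = −tan(+51.8°) tan(-22.627°) = 0.5297, h₀ = 1.0126 rad.
Bracket: h₀ sin ϕ sin δ + cos ϕ cos δ sin h₀ = 1.0126×0.78586×-0.38473 + 0.61841×0.92303×0.84820 = -0.306153 + 0.484162 = 0.178009.
Q̄ = (S_0/π) × [bracket] = (1361/π) × 0.178009 = 77.117 W/m².
— Configuration B (ϕ=+38.3°):
Solar declination: sin δ = sin ε · sin L_s = sin 23.44° × sin 278.5° = -0.39342, so δ = -23.167°.
cos h₀ = −tan(+38.3°) tan(-23.167°) = 0.3380, h₀ = 1.2261 rad.
Bracket: h₀ sin ϕ sin δ + cos ϕ cos δ sin h₀ = 1.2261×0.61978×-0.39342 + 0.78478×0.91936×0.94116 = -0.298965 + 0.679043 = 0.380078.
Q̄ = (S_0/π) × [bracket] = (1361/π) × 0.380078 = 164.66 W/m².
Ratio Q̄_A / Q̄_B = 77.117 / 164.66 = 0.4683.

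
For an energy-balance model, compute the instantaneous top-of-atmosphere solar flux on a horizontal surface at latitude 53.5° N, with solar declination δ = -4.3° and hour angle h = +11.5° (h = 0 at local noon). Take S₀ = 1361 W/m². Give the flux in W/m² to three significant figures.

709 W/m²

cos θ_z = sin φ sin δ + cos φ cos δ cos h = -0.060272 + 0.581241 = 0.520969.
Flux = S₀ · cos θ_z = 1361 × 0.520969 = 709.0 W/m².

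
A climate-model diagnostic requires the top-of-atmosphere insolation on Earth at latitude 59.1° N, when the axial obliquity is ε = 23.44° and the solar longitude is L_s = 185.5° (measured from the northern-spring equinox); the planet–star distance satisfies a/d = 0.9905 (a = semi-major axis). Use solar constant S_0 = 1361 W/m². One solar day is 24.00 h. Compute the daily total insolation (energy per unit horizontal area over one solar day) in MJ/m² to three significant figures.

Solar declination: sin δ = sin ε · sin L_s = sin 23.44° × sin 185.5° = -0.03813, so δ = -2.185°.
cos h₀ = −tan(+59.1°) tan(-2.185°) = 0.0638, h₀ = 1.5070 rad.
Bracket: h₀ sin ϕ sin δ + cos ϕ cos δ sin h₀ = 1.5070×0.85806×-0.03813 + 0.51354×0.99927×0.99797 = -0.049306 + 0.512123 = 0.462817.
Inverse-square distance factor (a/d)² = 0.9905² = 0.981090.
Q̄ = (S_0/π) × 0.981090 × [bracket] = (1361/π) × 0.981090 × 0.462817 = 196.71 W/m².
Daily total = Q̄ × 24.00 h × 3600 s/h = 196.71 × 24.00 × 3600 / 10⁶ = 17.00 MJ/m².

17.0 MJ/m²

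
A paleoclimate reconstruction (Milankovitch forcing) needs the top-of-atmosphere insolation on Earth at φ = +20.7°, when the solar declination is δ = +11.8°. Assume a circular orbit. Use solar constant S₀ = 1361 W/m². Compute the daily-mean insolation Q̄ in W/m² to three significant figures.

cos H₀ = −tan(+20.7°) tan(+11.800°) = -0.0789, H₀ = 1.6498 rad.
Bracket: H₀ sin φ sin δ + cos φ cos δ sin H₀ = 1.6498×0.35347×0.20450 + 0.93544×0.97887×0.99688 = 0.119255 + 0.912817 = 1.032072.
Q̄ = (S₀/π) × [bracket] = (1361/π) × 1.032072 = 447.1 W/m².

Q̄ ≈ 447 W/m²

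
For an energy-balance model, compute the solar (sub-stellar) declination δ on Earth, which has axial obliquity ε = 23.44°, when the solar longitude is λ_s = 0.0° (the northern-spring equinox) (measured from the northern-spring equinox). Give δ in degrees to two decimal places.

sin δ = sin ε · sin λ_s = sin 23.44° × sin 0.0° = 0.000000.
δ = arcsin(0.000000) = +0.00°.

δ = +0.00°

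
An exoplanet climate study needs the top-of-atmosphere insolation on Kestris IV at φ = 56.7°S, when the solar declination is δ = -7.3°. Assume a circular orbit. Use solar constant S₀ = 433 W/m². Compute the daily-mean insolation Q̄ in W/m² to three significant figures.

Q̄ ≈ 99.5 W/m²

cos H₀ = −tan(-56.7°) tan(-7.300°) = -0.1950, H₀ = 1.7671 rad.
Bracket: H₀ sin φ sin δ + cos φ cos δ sin H₀ = 1.7671×-0.83581×-0.12706 + 0.54902×0.99189×0.98080 = 0.187663 + 0.534112 = 0.721775.
Q̄ = (S₀/π) × [bracket] = (433/π) × 0.721775 = 99.48 W/m².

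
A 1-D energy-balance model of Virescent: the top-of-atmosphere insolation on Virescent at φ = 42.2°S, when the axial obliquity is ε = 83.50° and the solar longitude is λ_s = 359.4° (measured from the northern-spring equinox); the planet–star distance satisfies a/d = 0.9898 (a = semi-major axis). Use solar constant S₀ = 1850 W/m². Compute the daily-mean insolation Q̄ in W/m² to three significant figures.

Solar declination: sin δ = sin ε · sin λ_s = sin 83.50° × sin 359.4° = -0.01040, so δ = -0.596°.
cos H₀ = −tan(-42.2°) tan(-0.596°) = -0.0094, H₀ = 1.5802 rad.
Bracket: H₀ sin φ sin δ + cos φ cos δ sin H₀ = 1.5802×-0.67172×-0.01040 + 0.74080×0.99995×0.99996 = 0.011039 + 0.740733 = 0.751772.
Inverse-square distance factor (a/d)² = 0.9898² = 0.979704.
Q̄ = (S₀/π) × 0.979704 × [bracket] = (1850/π) × 0.979704 × 0.751772 = 433.7 W/m².

Q̄ ≈ 434 W/m²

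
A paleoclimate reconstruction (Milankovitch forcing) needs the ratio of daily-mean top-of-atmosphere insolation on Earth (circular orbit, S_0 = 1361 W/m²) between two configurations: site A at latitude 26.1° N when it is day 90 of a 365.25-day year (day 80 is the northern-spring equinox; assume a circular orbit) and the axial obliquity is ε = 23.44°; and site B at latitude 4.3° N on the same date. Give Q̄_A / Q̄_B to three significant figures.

— Configuration A (ϕ=+26.1°):
Solar longitude: L_s = 360° × (90 − 80)/365.25 = 9.856°.
sin δ = sin 23.44° × sin 9.856° = 0.06809, so δ = +3.904°.
cos h₀ = −tan(+26.1°) tan(+3.904°) = -0.0334, h₀ = 1.6042 rad.
Bracket: h₀ sin ϕ sin δ + cos ϕ cos δ sin h₀ = 1.6042×0.43994×0.06809 + 0.89803×0.99768×0.99944 = 0.048055 + 0.895445 = 0.943500.
Q̄ = (S_0/π) × [bracket] = (1361/π) × 0.943500 = 408.74 W/m².
— Configuration B (ϕ=+4.3°):
cos h₀ = −tan(+4.3°) tan(+3.904°) = -0.0051, h₀ = 1.5759 rad.
Bracket: h₀ sin ϕ sin δ + cos ϕ cos δ sin h₀ = 1.5759×0.07498×0.06809 + 0.99719×0.99768×0.99999 = 0.008046 + 0.994867 = 1.002913.
Q̄ = (S_0/π) × [bracket] = (1361/π) × 1.002913 = 434.48 W/m².
Ratio Q̄_A / Q̄_B = 408.74 / 434.48 = 0.9408.

Q̄_A / Q̄_B ≈ 0.941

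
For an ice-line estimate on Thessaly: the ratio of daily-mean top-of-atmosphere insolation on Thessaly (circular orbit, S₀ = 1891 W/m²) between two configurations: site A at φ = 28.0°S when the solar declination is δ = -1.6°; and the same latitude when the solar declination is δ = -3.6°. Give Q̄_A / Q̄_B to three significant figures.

Q̄_A / Q̄_B ≈ 0.973

— Configuration A (φ=-28.0°):
cos H₀ = −tan(-28.0°) tan(-1.600°) = -0.0149, H₀ = 1.5856 rad.
Bracket: H₀ sin φ sin δ + cos φ cos δ sin H₀ = 1.5856×-0.46947×-0.02792 + 0.88295×0.99961×0.99989 = 0.020783 + 0.882509 = 0.903292.
Q̄ = (S₀/π) × [bracket] = (1891/π) × 0.903292 = 543.71 W/m².
— Configuration B (φ=-28.0°):
cos H₀ = −tan(-28.0°) tan(-3.600°) = -0.0335, H₀ = 1.6043 rad.
Bracket: H₀ sin φ sin δ + cos φ cos δ sin H₀ = 1.6043×-0.46947×-0.06279 + 0.88295×0.99803×0.99944 = 0.047292 + 0.880717 = 0.928009.
Q̄ = (S₀/π) × [bracket] = (1891/π) × 0.928009 = 558.59 W/m².
Ratio Q̄_A / Q̄_B = 543.71 / 558.59 = 0.9734.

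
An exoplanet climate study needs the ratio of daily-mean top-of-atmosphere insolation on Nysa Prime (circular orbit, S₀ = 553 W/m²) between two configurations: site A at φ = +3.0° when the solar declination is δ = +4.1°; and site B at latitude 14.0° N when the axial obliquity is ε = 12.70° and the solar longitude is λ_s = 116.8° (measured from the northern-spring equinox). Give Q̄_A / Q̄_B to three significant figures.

— Configuration A (φ=+3.0°):
cos H₀ = −tan(+3.0°) tan(+4.100°) = -0.0038, H₀ = 1.5746 rad.
Bracket: H₀ sin φ sin δ + cos φ cos δ sin H₀ = 1.5746×0.05234×0.07150 + 0.99863×0.99744×0.99999 = 0.005893 + 0.996064 = 1.001957.
Q̄ = (S₀/π) × [bracket] = (553/π) × 1.001957 = 176.37 W/m².
— Configuration B (φ=+14.0°):
Solar declination: sin δ = sin ε · sin λ_s = sin 12.70° × sin 116.8° = 0.19623, so δ = +11.317°.
cos H₀ = −tan(+14.0°) tan(+11.317°) = -0.0499, H₀ = 1.6207 rad.
Bracket: H₀ sin φ sin δ + cos φ cos δ sin H₀ = 1.6207×0.24192×0.19623 + 0.97030×0.98056×0.99875 = 0.076938 + 0.950248 = 1.027186.
Q̄ = (S₀/π) × [bracket] = (553/π) × 1.027186 = 180.81 W/m².
Ratio Q̄_A / Q̄_B = 176.37 / 180.81 = 0.9754.

Q̄_A / Q̄_B ≈ 0.975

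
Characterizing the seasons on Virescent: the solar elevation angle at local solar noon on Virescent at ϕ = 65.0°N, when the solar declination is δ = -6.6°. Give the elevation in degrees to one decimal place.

At local noon the hour angle is zero, so the zenith angle equals |ϕ − δ| = |+65.0° − (-6.600°)| = 71.600°.
Elevation = 90° − 71.600° = 18.4°.

18.4°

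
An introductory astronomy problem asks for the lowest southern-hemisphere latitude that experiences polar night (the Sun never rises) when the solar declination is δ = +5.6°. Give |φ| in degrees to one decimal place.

|φ| = 84.4°

Polar night requires cos H₀ = −tan φ tan δ ≥ 1, i.e. tan φ tan δ ≤ −1.
The boundary is |tan φ| · |tan δ| = 1, so |φ| = 90° − |δ| = 90° − 5.6° = 84.4° in the southern hemisphere.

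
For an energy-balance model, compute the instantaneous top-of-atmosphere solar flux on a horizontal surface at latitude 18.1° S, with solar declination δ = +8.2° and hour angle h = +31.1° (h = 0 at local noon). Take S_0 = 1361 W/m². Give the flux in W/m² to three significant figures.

1.04e+03 W/m²

cos θ_z = sin ϕ sin δ + cos ϕ cos δ cos h = -0.044311 + 0.805574 = 0.761263.
Flux = S_0 · cos θ_z = 1361 × 0.761263 = 1036 W/m².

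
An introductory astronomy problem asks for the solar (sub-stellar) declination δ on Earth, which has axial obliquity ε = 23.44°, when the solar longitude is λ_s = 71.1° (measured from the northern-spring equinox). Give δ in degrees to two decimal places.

δ = +22.11°

sin δ = sin ε · sin λ_s = sin 23.44° × sin 71.1° = 0.376342.
δ = arcsin(0.376342) = +22.11°.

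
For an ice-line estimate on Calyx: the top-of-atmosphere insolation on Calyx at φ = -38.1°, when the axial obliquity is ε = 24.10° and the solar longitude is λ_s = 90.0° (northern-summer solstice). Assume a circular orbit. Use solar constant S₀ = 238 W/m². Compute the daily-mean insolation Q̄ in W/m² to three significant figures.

Q̄ ≈ 27.8 W/m²

Solar declination: sin δ = sin ε · sin λ_s = sin 24.10° × sin 90.0° = 0.40833, so δ = +24.100°.
cos H₀ = −tan(-38.1°) tan(+24.100°) = 0.3507, H₀ = 1.2124 rad.
Bracket: H₀ sin φ sin δ + cos φ cos δ sin H₀ = 1.2124×-0.61704×0.40833 + 0.78694×0.91283×0.93647 = -0.305471 + 0.672706 = 0.367235.
Q̄ = (S₀/π) × [bracket] = (238/π) × 0.367235 = 27.82 W/m².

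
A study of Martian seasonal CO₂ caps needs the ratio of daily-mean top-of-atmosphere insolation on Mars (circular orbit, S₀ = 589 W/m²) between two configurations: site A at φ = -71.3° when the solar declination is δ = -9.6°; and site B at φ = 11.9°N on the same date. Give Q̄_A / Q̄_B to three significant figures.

— Configuration A (φ=-71.3°):
cos H₀ = −tan(-71.3°) tan(-9.600°) = -0.4997, H₀ = 2.0940 rad.
Bracket: H₀ sin φ sin δ + cos φ cos δ sin H₀ = 2.0940×-0.94721×-0.16677 + 0.32061×0.98600×0.86620 = 0.330781 + 0.273824 = 0.604605.
Q̄ = (S₀/π) × [bracket] = (589/π) × 0.604605 = 113.35 W/m².
— Configuration B (φ=+11.9°):
cos H₀ = −tan(+11.9°) tan(-9.600°) = 0.0356, H₀ = 1.5351 rad.
Bracket: H₀ sin φ sin δ + cos φ cos δ sin H₀ = 1.5351×0.20620×-0.16677 + 0.97851×0.98600×0.99936 = -0.052789 + 0.964193 = 0.911404.
Q̄ = (S₀/π) × [bracket] = (589/π) × 0.911404 = 170.87 W/m².
Ratio Q̄_A / Q̄_B = 113.35 / 170.87 = 0.6634.

Q̄_A / Q̄_B ≈ 0.663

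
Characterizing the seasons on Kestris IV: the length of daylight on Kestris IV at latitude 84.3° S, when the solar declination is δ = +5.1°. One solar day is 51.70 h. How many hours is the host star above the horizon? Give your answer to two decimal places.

7.64 h

cos h₀ = −tan ϕ · tan δ = −tan(-84.3°) × tan(+5.100°) = 0.8941, so h₀ = 0.4643 rad = 26.60°.
Daylight = 2h₀/(2π) × 51.70 h = (0.4643/π) × 51.70 = 7.64 h.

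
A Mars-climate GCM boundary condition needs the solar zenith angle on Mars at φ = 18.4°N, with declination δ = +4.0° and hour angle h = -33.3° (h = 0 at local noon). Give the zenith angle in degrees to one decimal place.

θ_z = 35.6°

cos θ_z = sin φ sin δ + cos φ cos δ cos h = 0.022019 + 0.791146 = 0.813165.
θ_z = arccos(0.813165) = 35.6°.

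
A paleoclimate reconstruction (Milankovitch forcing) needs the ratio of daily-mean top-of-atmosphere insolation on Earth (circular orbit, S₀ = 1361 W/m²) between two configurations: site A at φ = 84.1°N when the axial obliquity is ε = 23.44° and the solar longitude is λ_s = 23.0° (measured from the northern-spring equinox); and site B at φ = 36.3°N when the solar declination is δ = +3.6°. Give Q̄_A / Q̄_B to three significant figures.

— Configuration A (φ=+84.1°):
Solar declination: sin δ = sin ε · sin λ_s = sin 23.44° × sin 23.0° = 0.15543, so δ = +8.942°.
cos H₀ = −tan(+84.1°) tan(+8.942°) = -1.5226 ≤ −1 ⇒ polar day, H₀ = π.
Bracket: H₀ sin φ sin δ + cos φ cos δ sin H₀ = 3.1416×0.99470×0.15543 + 0.10279×0.98785×0.00000 = 0.485711 + 0.000000 = 0.485711.
Q̄ = (S₀/π) × [bracket] = (1361/π) × 0.485711 = 210.42 W/m².
— Configuration B (φ=+36.3°):
cos H₀ = −tan(+36.3°) tan(+3.600°) = -0.0462, H₀ = 1.6170 rad.
Bracket: H₀ sin φ sin δ + cos φ cos δ sin H₀ = 1.6170×0.59201×0.06279 + 0.80593×0.99803×0.99893 = 0.060108 + 0.803482 = 0.863590.
Q̄ = (S₀/π) × [bracket] = (1361/π) × 0.863590 = 374.12 W/m².
Ratio Q̄_A / Q̄_B = 210.42 / 374.12 = 0.5624.

Q̄_A / Q̄_B ≈ 0.562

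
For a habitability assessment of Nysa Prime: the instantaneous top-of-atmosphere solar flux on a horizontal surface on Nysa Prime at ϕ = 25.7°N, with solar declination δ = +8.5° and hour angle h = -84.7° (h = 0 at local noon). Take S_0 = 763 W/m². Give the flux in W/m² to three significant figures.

cos θ_z = sin ϕ sin δ + cos ϕ cos δ cos h = 0.064099 + 0.082319 = 0.146418.
Flux = S_0 · cos θ_z = 763 × 0.146418 = 111.7 W/m².

112 W/m²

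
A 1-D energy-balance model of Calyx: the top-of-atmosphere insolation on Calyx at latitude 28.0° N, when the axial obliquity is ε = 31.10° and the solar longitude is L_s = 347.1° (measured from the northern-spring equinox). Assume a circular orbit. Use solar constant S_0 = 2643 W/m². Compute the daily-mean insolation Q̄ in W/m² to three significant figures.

Solar declination: sin δ = sin ε · sin L_s = sin 31.10° × sin 347.1° = -0.11532, so δ = -6.622°.
cos h₀ = −tan(+28.0°) tan(-6.622°) = 0.0617, h₀ = 1.5090 rad.
Bracket: h₀ sin ϕ sin δ + cos ϕ cos δ sin h₀ = 1.5090×0.46947×-0.11532 + 0.88295×0.99333×0.99809 = -0.081696 + 0.875386 = 0.793690.
Q̄ = (S_0/π) × [bracket] = (2643/π) × 0.793690 = 667.7 W/m².

Q̄ ≈ 668 W/m²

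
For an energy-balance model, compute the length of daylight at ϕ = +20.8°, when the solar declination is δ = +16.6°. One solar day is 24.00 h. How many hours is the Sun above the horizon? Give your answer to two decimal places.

cos h₀ = −tan ϕ · tan δ = −tan(+20.8°) × tan(+16.600°) = -0.1132, so h₀ = 1.6843 rad = 96.50°.
Daylight = 2h₀/(2π) × 24.00 h = (1.6843/π) × 24.00 = 12.87 h.

12.87 h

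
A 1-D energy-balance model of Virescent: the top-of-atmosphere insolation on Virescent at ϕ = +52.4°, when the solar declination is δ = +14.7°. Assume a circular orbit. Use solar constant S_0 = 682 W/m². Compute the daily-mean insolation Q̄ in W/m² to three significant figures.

cos h₀ = −tan(+52.4°) tan(+14.700°) = -0.3407, h₀ = 1.9184 rad.
Bracket: h₀ sin ϕ sin δ + cos ϕ cos δ sin h₀ = 1.9184×0.79229×0.25376 + 0.61015×0.96727×0.94019 = 0.385697 + 0.554881 = 0.940578.
Q̄ = (S_0/π) × [bracket] = (682/π) × 0.940578 = 204.2 W/m².

Q̄ ≈ 204 W/m²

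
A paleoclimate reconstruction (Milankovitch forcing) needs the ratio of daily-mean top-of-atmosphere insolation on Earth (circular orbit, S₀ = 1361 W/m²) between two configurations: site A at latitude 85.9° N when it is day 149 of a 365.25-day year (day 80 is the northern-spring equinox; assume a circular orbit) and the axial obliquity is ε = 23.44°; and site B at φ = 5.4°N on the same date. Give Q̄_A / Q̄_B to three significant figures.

Q̄_A / Q̄_B ≈ 1.18

— Configuration A (φ=+85.9°):
Solar longitude: λ_s = 360° × (149 − 80)/365.25 = 68.008°.
sin δ = sin 23.44° × sin 68.008° = 0.36884, so δ = +21.644°.
cos H₀ = −tan(+85.9°) tan(+21.644°) = -5.5360 ≤ −1 ⇒ polar day, H₀ = π.
Bracket: H₀ sin φ sin δ + cos φ cos δ sin H₀ = 3.1416×0.99744×0.36884 + 0.07150×0.92949×0.00000 = 1.155781 + 0.000000 = 1.155781.
Q̄ = (S₀/π) × [bracket] = (1361/π) × 1.155781 = 500.71 W/m².
— Configuration B (φ=+5.4°):
cos H₀ = −tan(+5.4°) tan(+21.644°) = -0.0375, H₀ = 1.6083 rad.
Bracket: H₀ sin φ sin δ + cos φ cos δ sin H₀ = 1.6083×0.09411×0.36884 + 0.99556×0.92949×0.99930 = 0.055827 + 0.924715 = 0.980542.
Q̄ = (S₀/π) × [bracket] = (1361/π) × 0.980542 = 424.79 W/m².
Ratio Q̄_A / Q̄_B = 500.71 / 424.79 = 1.179.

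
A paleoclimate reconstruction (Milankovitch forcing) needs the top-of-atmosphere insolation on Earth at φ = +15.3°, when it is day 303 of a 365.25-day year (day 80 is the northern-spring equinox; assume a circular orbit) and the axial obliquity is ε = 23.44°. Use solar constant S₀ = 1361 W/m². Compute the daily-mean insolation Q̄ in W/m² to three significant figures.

Solar longitude: λ_s = 360° × (303 − 80)/365.25 = 219.795°.
sin δ = sin 23.44° × sin 219.795° = -0.25460, so δ = -14.750°.
cos H₀ = −tan(+15.3°) tan(-14.750°) = 0.0720, H₀ = 1.4987 rad.
Bracket: H₀ sin φ sin δ + cos φ cos δ sin H₀ = 1.4987×0.26387×-0.25460 + 0.96456×0.96705×0.99740 = -0.100685 + 0.930353 = 0.829668.
Q̄ = (S₀/π) × [bracket] = (1361/π) × 0.829668 = 359.4 W/m².

Q̄ ≈ 359 W/m²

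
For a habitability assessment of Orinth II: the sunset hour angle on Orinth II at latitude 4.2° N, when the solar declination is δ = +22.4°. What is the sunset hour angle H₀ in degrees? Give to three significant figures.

H₀ = 91.7°

cos H₀ = −tan φ · tan δ = −tan(+4.2°) × tan(+22.400°) = -0.0303, so H₀ = 1.6011 rad = 91.73°.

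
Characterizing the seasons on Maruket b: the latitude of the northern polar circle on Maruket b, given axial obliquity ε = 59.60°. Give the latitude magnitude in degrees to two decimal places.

30.40°

The polar circle is the lowest latitude that experiences at least one full rotation of continuous daylight at the northern-summer solstice; it lies at |φ| = 90° − ε = 90° − 59.60° = 30.40°.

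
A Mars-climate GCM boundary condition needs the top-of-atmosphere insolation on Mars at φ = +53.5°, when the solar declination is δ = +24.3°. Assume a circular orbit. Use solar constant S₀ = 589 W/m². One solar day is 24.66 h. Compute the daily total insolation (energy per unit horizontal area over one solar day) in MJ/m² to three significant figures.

cos H₀ = −tan(+53.5°) tan(+24.300°) = -0.6102, H₀ = 2.2271 rad.
Bracket: H₀ sin φ sin δ + cos φ cos δ sin H₀ = 2.2271×0.80386×0.41151 + 0.59482×0.91140×0.79225 = 0.736717 + 0.429494 = 1.166211.
Q̄ = (S₀/π) × [bracket] = (589/π) × 1.166211 = 218.65 W/m².
Daily total = Q̄ × 24.66 h × 3600 s/h = 218.65 × 24.66 × 3600 / 10⁶ = 19.41 MJ/m².

19.4 MJ/m²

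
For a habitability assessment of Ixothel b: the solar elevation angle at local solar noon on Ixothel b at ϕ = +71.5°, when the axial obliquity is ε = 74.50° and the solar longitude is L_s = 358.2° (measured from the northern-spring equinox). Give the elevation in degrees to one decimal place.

Solar declination: sin δ = sin ε · sin L_s = sin 74.50° × sin 358.2° = -0.03027, so δ = -1.735°.
At local noon the hour angle is zero, so the zenith angle equals |ϕ − δ| = |+71.5° − (-1.735°)| = 73.235°.
Elevation = 90° − 73.235° = 16.8°.

16.8°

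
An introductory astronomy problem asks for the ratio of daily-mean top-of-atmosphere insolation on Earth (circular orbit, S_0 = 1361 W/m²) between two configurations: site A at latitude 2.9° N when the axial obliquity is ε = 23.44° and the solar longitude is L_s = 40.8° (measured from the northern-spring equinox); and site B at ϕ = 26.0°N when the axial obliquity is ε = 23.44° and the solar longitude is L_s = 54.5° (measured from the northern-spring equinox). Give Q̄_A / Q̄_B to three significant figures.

Q̄_A / Q̄_B ≈ 0.908

— Configuration A (ϕ=+2.9°):
Solar declination: sin δ = sin ε · sin L_s = sin 23.44° × sin 40.8° = 0.25992, so δ = +15.066°.
cos h₀ = −tan(+2.9°) tan(+15.066°) = -0.0136, h₀ = 1.5844 rad.
Bracket: h₀ sin ϕ sin δ + cos ϕ cos δ sin h₀ = 1.5844×0.05059×0.25992 + 0.99872×0.96563×0.99991 = 0.020834 + 0.964307 = 0.985141.
Q̄ = (S_0/π) × [bracket] = (1361/π) × 0.985141 = 426.78 W/m².
— Configuration B (ϕ=+26.0°):
Solar declination: sin δ = sin ε · sin L_s = sin 23.44° × sin 54.5° = 0.32385, so δ = +18.896°.
cos h₀ = −tan(+26.0°) tan(+18.896°) = -0.1669, h₀ = 1.7385 rad.
Bracket: h₀ sin ϕ sin δ + cos ϕ cos δ sin h₀ = 1.7385×0.43837×0.32385 + 0.89879×0.94611×0.98597 = 0.246808 + 0.838424 = 1.085232.
Q̄ = (S_0/π) × [bracket] = (1361/π) × 1.085232 = 470.14 W/m².
Ratio Q̄_A / Q̄_B = 426.78 / 470.14 = 0.9078.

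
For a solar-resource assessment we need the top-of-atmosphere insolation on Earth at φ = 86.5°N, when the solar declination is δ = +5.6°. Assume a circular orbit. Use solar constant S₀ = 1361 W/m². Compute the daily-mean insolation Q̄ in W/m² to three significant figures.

Q̄ ≈ 133 W/m²

cos H₀ = −tan(+86.5°) tan(+5.600°) = -1.6031 ≤ −1 ⇒ polar day, H₀ = π.
Bracket: H₀ sin φ sin δ + cos φ cos δ sin H₀ = 3.1416×0.99813×0.09758 + 0.06105×0.99523×0.00000 = 0.305984 + 0.000000 = 0.305984.
Q̄ = (S₀/π) × [bracket] = (1361/π) × 0.305984 = 132.6 W/m².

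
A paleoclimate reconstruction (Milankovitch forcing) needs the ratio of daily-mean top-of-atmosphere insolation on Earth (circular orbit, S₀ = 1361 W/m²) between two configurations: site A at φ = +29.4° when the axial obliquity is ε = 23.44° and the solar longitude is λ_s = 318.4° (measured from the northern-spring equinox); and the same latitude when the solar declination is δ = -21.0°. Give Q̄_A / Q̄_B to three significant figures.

Q̄_A / Q̄_B ≈ 1.16

— Configuration A (φ=+29.4°):
Solar declination: sin δ = sin ε · sin λ_s = sin 23.44° × sin 318.4° = -0.26410, so δ = -15.314°.
cos H₀ = −tan(+29.4°) tan(-15.314°) = 0.1543, H₀ = 1.4159 rad.
Bracket: H₀ sin φ sin δ + cos φ cos δ sin H₀ = 1.4159×0.49090×-0.26410 + 0.87121×0.96449×0.98803 = -0.183567 + 0.830215 = 0.646648.
Q̄ = (S₀/π) × [bracket] = (1361/π) × 0.646648 = 280.14 W/m².
— Configuration B (φ=+29.4°):
cos H₀ = −tan(+29.4°) tan(-21.000°) = 0.2163, H₀ = 1.3528 rad.
Bracket: H₀ sin φ sin δ + cos φ cos δ sin H₀ = 1.3528×0.49090×-0.35837 + 0.87121×0.93358×0.97633 = -0.237990 + 0.794092 = 0.556102.
Q̄ = (S₀/π) × [bracket] = (1361/π) × 0.556102 = 240.91 W/m².
Ratio Q̄_A / Q̄_B = 280.14 / 240.91 = 1.163.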